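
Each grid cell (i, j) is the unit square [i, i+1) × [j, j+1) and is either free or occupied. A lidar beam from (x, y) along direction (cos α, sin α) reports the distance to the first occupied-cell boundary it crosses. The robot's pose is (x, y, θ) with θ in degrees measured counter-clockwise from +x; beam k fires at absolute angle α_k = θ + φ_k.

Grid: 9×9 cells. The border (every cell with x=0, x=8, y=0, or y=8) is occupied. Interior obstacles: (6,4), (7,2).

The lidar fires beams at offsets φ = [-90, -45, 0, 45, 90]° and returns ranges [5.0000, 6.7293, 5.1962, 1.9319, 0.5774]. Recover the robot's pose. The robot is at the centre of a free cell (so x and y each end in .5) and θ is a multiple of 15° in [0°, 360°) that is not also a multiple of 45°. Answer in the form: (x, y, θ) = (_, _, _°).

(x, y, θ) = (3.5, 7.5, 330°)

Enumerate (i+0.5, j+0.5, θ) over the 47 free cells and 16 admissible headings. For each, cast all 5 beams and compare to the given ranges.
  (4.5, 7.5, 150°): beam 1 = 0.5774 ≠ 5.0000 ✗
  (6.5, 3.5, 285°): beam 1 = 5.6940 ≠ 5.0000 ✗
  (7.5, 4.5, 75°): beam 1 = 0.5176 ≠ 5.0000 ✗
  (1.5, 7.5, 165°): beam 1 = 0.5176 ≠ 5.0000 ✗
  …
  (3.5, 7.5, 330°): r_1=5.0000, r_2=6.7293, r_3=5.1962, r_4=1.9319, r_5=0.5774 — all match ✓
No second candidate reproduces the full scan.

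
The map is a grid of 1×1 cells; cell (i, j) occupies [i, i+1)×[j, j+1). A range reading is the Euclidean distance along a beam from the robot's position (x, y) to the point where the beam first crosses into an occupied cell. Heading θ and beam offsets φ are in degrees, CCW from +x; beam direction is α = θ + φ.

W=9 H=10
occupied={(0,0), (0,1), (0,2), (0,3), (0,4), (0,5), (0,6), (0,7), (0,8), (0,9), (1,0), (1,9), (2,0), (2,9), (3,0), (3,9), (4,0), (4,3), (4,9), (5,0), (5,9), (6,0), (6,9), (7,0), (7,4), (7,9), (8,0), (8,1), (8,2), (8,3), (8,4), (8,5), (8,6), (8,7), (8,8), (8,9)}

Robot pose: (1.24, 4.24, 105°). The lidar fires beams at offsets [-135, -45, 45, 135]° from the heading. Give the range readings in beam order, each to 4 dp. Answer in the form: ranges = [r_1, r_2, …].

beam 1: φ=-135°, α=330°
  direction (0.8660, -0.5000); cell (1,4); t to first gridline: x 0.8776, y 0.4800 (then +1.1547 / +2.0000)
    (1,3) via y @ 0.4800
    (2,3) via x @ 0.8776
    (3,3) via x @ 2.0323
    (3,2) via y @ 2.4800
    (4,2) via x @ 3.1870
    (5,2) via x @ 4.3417
    (5,1) via y @ 4.4800
    (6,1) via x @ 5.4964
    (6,0) via y @ 6.4800  # hit
  → r_1 = 6.4800
beam 2: φ=-45°, α=60°
  direction (0.5000, 0.8660); cell (1,4); t to first gridline: x 1.5200, y 0.8776 (then +2.0000 / +1.1547)
    (1,5) via y @ 0.8776
    (2,5) via x @ 1.5200
    (2,6) via y @ 2.0323
    (2,7) via y @ 3.1870
    (3,7) via x @ 3.5200
    (3,8) via y @ 4.3417
    (3,9) via y @ 5.4964  # hit
  → r_2 = 5.4964
beam 3: φ=45°, α=150°
  direction (-0.8660, 0.5000); cell (1,4); t to first gridline: x 0.2771, y 1.5200 (then +1.1547 / +2.0000)
    (0,4) via x @ 0.2771  # hit
  → r_3 = 0.2771
beam 4: φ=135°, α=240°
  direction (-0.5000, -0.8660); cell (1,4); t to first gridline: x 0.4800, y 0.2771 (then +2.0000 / +1.1547)
    (1,3) via y @ 0.2771
    (0,3) via x @ 0.4800  # hit
  → r_4 = 0.4800

ranges = [6.4800, 5.4964, 0.2771, 0.4800]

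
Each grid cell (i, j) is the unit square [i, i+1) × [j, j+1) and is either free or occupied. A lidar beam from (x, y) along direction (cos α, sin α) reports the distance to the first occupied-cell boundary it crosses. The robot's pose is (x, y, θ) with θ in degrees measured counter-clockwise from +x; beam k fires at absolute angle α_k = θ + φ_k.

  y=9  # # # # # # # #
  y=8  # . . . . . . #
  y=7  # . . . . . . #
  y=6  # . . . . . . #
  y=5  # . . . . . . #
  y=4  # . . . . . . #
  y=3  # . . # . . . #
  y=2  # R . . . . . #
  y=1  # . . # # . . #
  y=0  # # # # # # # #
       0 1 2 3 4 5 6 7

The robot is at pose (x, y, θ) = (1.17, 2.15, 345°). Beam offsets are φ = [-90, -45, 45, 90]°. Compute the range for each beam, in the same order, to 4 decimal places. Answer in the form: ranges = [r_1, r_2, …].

beam 1: φ=-90°, α=255°
  dir = (cos 255°, sin 255°) = (-0.2588, -0.9659); from cell (1,2)
  next x-line at t=0.6568, next y-line at t=0.1553; Δt_x=3.8637, Δt_y=1.0353
    y: enter (1,1) at t=0.1553
    x: enter (0,1) at t=0.6568 ← occupied
  → r_1 = 0.6568
beam 2: φ=-45°, α=300°
  dir = (cos 300°, sin 300°) = (0.5000, -0.8660); from cell (1,2)
  next x-line at t=1.6600, next y-line at t=0.1732; Δt_x=2.0000, Δt_y=1.1547
    y: enter (1,1) at t=0.1732
    y: enter (1,0) at t=1.3279 ← occupied
  → r_2 = 1.3279
beam 3: φ=45°, α=30°
  dir = (cos 30°, sin 30°) = (0.8660, 0.5000); from cell (1,2)
  next x-line at t=0.9584, next y-line at t=1.7000; Δt_x=1.1547, Δt_y=2.0000
    x: enter (2,2) at t=0.9584
    y: enter (2,3) at t=1.7000
    x: enter (3,3) at t=2.1131 ← occupied
  → r_3 = 2.1131
beam 4: φ=90°, α=75°
  dir = (cos 75°, sin 75°) = (0.2588, 0.9659); from cell (1,2)
  next x-line at t=3.2069, next y-line at t=0.8800; Δt_x=3.8637, Δt_y=1.0353
    y: enter (1,3) at t=0.8800
    y: enter (1,4) at t=1.9153
    y: enter (1,5) at t=2.9505
    x: enter (2,5) at t=3.2069
    y: enter (2,6) at t=3.9858
    y: enter (2,7) at t=5.0211
    y: enter (2,8) at t=6.0564
    x: enter (3,8) at t=7.0706
    y: enter (3,9) at t=7.0916 ← occupied
  → r_4 = 7.0916

ranges = [0.6568, 1.3279, 2.1131, 7.0916]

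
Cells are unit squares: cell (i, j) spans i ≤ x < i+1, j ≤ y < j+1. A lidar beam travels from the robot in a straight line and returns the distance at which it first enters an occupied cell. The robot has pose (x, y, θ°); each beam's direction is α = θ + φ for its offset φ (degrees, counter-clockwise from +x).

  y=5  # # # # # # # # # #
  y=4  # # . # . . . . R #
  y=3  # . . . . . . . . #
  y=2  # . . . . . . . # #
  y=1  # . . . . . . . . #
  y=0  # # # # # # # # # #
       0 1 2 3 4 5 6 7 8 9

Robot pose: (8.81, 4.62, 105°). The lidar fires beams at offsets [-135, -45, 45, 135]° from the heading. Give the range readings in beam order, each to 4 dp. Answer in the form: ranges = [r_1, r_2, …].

beam 1: φ=-135°, α=330°
  direction (0.8660, -0.5000); cell (8,4); t to first gridline: x 0.2194, y 1.2400 (then +1.1547 / +2.0000)
    (9,4) via x @ 0.2194  # hit
  → r_1 = 0.2194
beam 2: φ=-45°, α=60°
  direction (0.5000, 0.8660); cell (8,4); t to first gridline: x 0.3800, y 0.4388 (then +2.0000 / +1.1547)
    (9,4) via x @ 0.3800  # hit
  → r_2 = 0.3800
beam 3: φ=45°, α=150°
  direction (-0.8660, 0.5000); cell (8,4); t to first gridline: x 0.9353, y 0.7600 (then +1.1547 / +2.0000)
    (8,5) via y @ 0.7600  # hit
  → r_3 = 0.7600
beam 4: φ=135°, α=240°
  direction (-0.5000, -0.8660); cell (8,4); t to first gridline: x 1.6200, y 0.7159 (then +2.0000 / +1.1547)
    (8,3) via y @ 0.7159
    (7,3) via x @ 1.6200
    (7,2) via y @ 1.8706
    (7,1) via y @ 3.0253
    (6,1) via x @ 3.6200
    (6,0) via y @ 4.1800  # hit
  → r_4 = 4.1800

ranges = [0.2194, 0.3800, 0.7600, 4.1800]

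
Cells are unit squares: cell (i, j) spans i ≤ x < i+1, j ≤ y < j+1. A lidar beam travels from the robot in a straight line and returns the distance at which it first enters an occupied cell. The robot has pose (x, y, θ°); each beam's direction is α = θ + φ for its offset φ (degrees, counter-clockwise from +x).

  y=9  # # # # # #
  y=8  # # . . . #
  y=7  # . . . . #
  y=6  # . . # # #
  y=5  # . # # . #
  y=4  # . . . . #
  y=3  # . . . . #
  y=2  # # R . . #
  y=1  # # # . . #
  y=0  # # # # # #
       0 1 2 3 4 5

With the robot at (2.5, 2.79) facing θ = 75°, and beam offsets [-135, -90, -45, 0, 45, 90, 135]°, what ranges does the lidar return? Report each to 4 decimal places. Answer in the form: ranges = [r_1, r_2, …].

beam 1: φ=-135°, α=300°
  direction (0.5000, -0.8660); cell (2,2); t to first gridline: x 1.0000, y 0.9122 (then +2.0000 / +1.1547)
    (2,1) via y @ 0.9122  # hit
  → r_1 = 0.9122
beam 2: φ=-90°, α=345°
  direction (0.9659, -0.2588); cell (2,2); t to first gridline: x 0.5176, y 3.0523 (then +1.0353 / +3.8637)
    (3,2) via x @ 0.5176
    (4,2) via x @ 1.5529
    (5,2) via x @ 2.5882  # hit
  → r_2 = 2.5882
beam 3: φ=-45°, α=30°
  direction (0.8660, 0.5000); cell (2,2); t to first gridline: x 0.5774, y 0.4200 (then +1.1547 / +2.0000)
    (2,3) via y @ 0.4200
    (3,3) via x @ 0.5774
    (4,3) via x @ 1.7321
    (4,4) via y @ 2.4200
    (5,4) via x @ 2.8868  # hit
  → r_3 = 2.8868
beam 4: φ=0°, α=75°
  direction (0.2588, 0.9659); cell (2,2); t to first gridline: x 1.9319, y 0.2174 (then +3.8637 / +1.0353)
    (2,3) via y @ 0.2174
    (2,4) via y @ 1.2527
    (3,4) via x @ 1.9319
    (3,5) via y @ 2.2880  # hit
  → r_4 = 2.2880
beam 5: φ=45°, α=120°
  direction (-0.5000, 0.8660); cell (2,2); t to first gridline: x 1.0000, y 0.2425 (then +2.0000 / +1.1547)
    (2,3) via y @ 0.2425
    (1,3) via x @ 1.0000
    (1,4) via y @ 1.3972
    (1,5) via y @ 2.5519
    (0,5) via x @ 3.0000  # hit
  → r_5 = 3.0000
beam 6: φ=90°, α=165°
  direction (-0.9659, 0.2588); cell (2,2); t to first gridline: x 0.5176, y 0.8114 (then +1.0353 / +3.8637)
    (1,2) via x @ 0.5176  # hit
  → r_6 = 0.5176
beam 7: φ=135°, α=210°
  direction (-0.8660, -0.5000); cell (2,2); t to first gridline: x 0.5774, y 1.5800 (then +1.1547 / +2.0000)
    (1,2) via x @ 0.5774  # hit
  → r_7 = 0.5774

ranges = [0.9122, 2.5882, 2.8868, 2.2880, 3.0000, 0.5176, 0.5774]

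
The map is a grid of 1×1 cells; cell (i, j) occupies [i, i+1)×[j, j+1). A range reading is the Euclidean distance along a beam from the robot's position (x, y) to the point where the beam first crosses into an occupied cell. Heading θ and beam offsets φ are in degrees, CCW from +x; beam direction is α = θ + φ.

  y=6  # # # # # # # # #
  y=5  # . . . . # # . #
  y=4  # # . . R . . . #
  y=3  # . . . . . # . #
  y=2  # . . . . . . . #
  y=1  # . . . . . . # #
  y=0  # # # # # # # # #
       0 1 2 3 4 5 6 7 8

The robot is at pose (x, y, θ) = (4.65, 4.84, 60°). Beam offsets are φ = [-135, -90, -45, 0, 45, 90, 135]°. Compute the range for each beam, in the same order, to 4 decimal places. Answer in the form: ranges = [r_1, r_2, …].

ranges = [3.9755, 1.6800, 0.6182, 0.7000, 1.2009, 2.3200, 2.7435]

beam 1: φ=-135°, α=285°
  dir = (cos 285°, sin 285°) = (0.2588, -0.9659); from cell (4,4)
  next x-line at t=1.3523, next y-line at t=0.8696; Δt_x=3.8637, Δt_y=1.0353
    y: enter (4,3) at t=0.8696
    x: enter (5,3) at t=1.3523
    y: enter (5,2) at t=1.9049
    y: enter (5,1) at t=2.9402
    y: enter (5,0) at t=3.9755 ← occupied
  → r_1 = 3.9755
beam 2: φ=-90°, α=330°
  dir = (cos 330°, sin 330°) = (0.8660, -0.5000); from cell (4,4)
  next x-line at t=0.4041, next y-line at t=1.6800; Δt_x=1.1547, Δt_y=2.0000
    x: enter (5,4) at t=0.4041
    x: enter (6,4) at t=1.5588
    y: enter (6,3) at t=1.6800 ← occupied
  → r_2 = 1.6800
beam 3: φ=-45°, α=15°
  dir = (cos 15°, sin 15°) = (0.9659, 0.2588); from cell (4,4)
  next x-line at t=0.3623, next y-line at t=0.6182; Δt_x=1.0353, Δt_y=3.8637
    x: enter (5,4) at t=0.3623
    y: enter (5,5) at t=0.6182 ← occupied
  → r_3 = 0.6182
beam 4: φ=0°, α=60°
  dir = (cos 60°, sin 60°) = (0.5000, 0.8660); from cell (4,4)
  next x-line at t=0.7000, next y-line at t=0.1848; Δt_x=2.0000, Δt_y=1.1547
    y: enter (4,5) at t=0.1848
    x: enter (5,5) at t=0.7000 ← occupied
  → r_4 = 0.7000
beam 5: φ=45°, α=105°
  dir = (cos 105°, sin 105°) = (-0.2588, 0.9659); from cell (4,4)
  next x-line at t=2.5114, next y-line at t=0.1656; Δt_x=3.8637, Δt_y=1.0353
    y: enter (4,5) at t=0.1656
    y: enter (4,6) at t=1.2009 ← occupied
  → r_5 = 1.2009
beam 6: φ=90°, α=150°
  dir = (cos 150°, sin 150°) = (-0.8660, 0.5000); from cell (4,4)
  next x-line at t=0.7506, next y-line at t=0.3200; Δt_x=1.1547, Δt_y=2.0000
    y: enter (4,5) at t=0.3200
    x: enter (3,5) at t=0.7506
    x: enter (2,5) at t=1.9053
    y: enter (2,6) at t=2.3200 ← occupied
  → r_6 = 2.3200
beam 7: φ=135°, α=195°
  dir = (cos 195°, sin 195°) = (-0.9659, -0.2588); from cell (4,4)
  next x-line at t=0.6729, next y-line at t=3.2455; Δt_x=1.0353, Δt_y=3.8637
    x: enter (3,4) at t=0.6729
    x: enter (2,4) at t=1.7082
    x: enter (1,4) at t=2.7435 ← occupied
  → r_7 = 2.7435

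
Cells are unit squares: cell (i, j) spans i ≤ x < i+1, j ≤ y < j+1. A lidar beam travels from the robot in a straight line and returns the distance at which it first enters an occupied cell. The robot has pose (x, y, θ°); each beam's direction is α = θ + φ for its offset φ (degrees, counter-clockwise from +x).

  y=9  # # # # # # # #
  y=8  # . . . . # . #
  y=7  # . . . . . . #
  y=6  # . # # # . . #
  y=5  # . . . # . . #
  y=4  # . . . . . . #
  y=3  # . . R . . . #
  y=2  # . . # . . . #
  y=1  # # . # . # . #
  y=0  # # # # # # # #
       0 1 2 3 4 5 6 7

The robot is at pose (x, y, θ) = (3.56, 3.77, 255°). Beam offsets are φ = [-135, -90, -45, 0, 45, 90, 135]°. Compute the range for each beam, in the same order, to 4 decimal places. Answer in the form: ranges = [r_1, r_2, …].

beam 1: φ=-135°, α=120°
  cosα=-0.5000 sinα=0.8660 | (3,3) | tMaxX 1.1200 tMaxY 0.2656 | tΔX 2.0000 tΔY 1.1547
    t=0.2656 [y] (3,4)
    t=1.1200 [x] (2,4)
    t=1.4203 [y] (2,5)
    t=2.5750 [y] (2,6) — stop
  → r_1 = 2.5750
beam 2: φ=-90°, α=165°
  cosα=-0.9659 sinα=0.2588 | (3,3) | tMaxX 0.5798 tMaxY 0.8887 | tΔX 1.0353 tΔY 3.8637
    t=0.5798 [x] (2,3)
    t=0.8887 [y] (2,4)
    t=1.6150 [x] (1,4)
    t=2.6503 [x] (0,4) — stop
  → r_2 = 2.6503
beam 3: φ=-45°, α=210°
  cosα=-0.8660 sinα=-0.5000 | (3,3) | tMaxX 0.6466 tMaxY 1.5400 | tΔX 1.1547 tΔY 2.0000
    t=0.6466 [x] (2,3)
    t=1.5400 [y] (2,2)
    t=1.8013 [x] (1,2)
    t=2.9560 [x] (0,2) — stop
  → r_3 = 2.9560
beam 4: φ=0°, α=255°
  cosα=-0.2588 sinα=-0.9659 | (3,3) | tMaxX 2.1637 tMaxY 0.7972 | tΔX 3.8637 tΔY 1.0353
    t=0.7972 [y] (3,2) — stop
  → r_4 = 0.7972
beam 5: φ=45°, α=300°
  cosα=0.5000 sinα=-0.8660 | (3,3) | tMaxX 0.8800 tMaxY 0.8891 | tΔX 2.0000 tΔY 1.1547
    t=0.8800 [x] (4,3)
    t=0.8891 [y] (4,2)
    t=2.0438 [y] (4,1)
    t=2.8800 [x] (5,1) — stop
  → r_5 = 2.8800
beam 6: φ=90°, α=345°
  cosα=0.9659 sinα=-0.2588 | (3,3) | tMaxX 0.4555 tMaxY 2.9751 | tΔX 1.0353 tΔY 3.8637
    t=0.4555 [x] (4,3)
    t=1.4908 [x] (5,3)
    t=2.5261 [x] (6,3)
    t=2.9751 [y] (6,2)
    t=3.5614 [x] (7,2) — stop
  → r_6 = 3.5614
beam 7: φ=135°, α=30°
  cosα=0.8660 sinα=0.5000 | (3,3) | tMaxX 0.5081 tMaxY 0.4600 | tΔX 1.1547 tΔY 2.0000
    t=0.4600 [y] (3,4)
    t=0.5081 [x] (4,4)
    t=1.6628 [x] (5,4)
    t=2.4600 [y] (5,5)
    t=2.8175 [x] (6,5)
    t=3.9722 [x] (7,5) — stop
  → r_7 = 3.9722

ranges = [2.5750, 2.6503, 2.9560, 0.7972, 2.8800, 3.5614, 3.9722]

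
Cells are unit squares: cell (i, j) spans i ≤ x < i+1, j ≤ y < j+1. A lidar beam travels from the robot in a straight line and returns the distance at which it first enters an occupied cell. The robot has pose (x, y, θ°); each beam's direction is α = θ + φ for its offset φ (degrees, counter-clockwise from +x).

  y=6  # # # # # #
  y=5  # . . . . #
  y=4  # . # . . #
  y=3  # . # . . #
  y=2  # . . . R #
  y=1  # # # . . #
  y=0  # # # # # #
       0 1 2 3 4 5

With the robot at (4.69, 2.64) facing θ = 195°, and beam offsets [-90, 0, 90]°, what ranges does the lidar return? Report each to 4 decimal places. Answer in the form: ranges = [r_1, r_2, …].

ranges = [3.4785, 2.4728, 1.1977]

beam 1: φ=-90°, α=105°
  direction (-0.2588, 0.9659); cell (4,2); t to first gridline: x 2.6660, y 0.3727 (then +3.8637 / +1.0353)
    (4,3) via y @ 0.3727
    (4,4) via y @ 1.4080
    (4,5) via y @ 2.4433
    (3,5) via x @ 2.6660
    (3,6) via y @ 3.4785  # hit
  → r_1 = 3.4785
beam 2: φ=0°, α=195°
  direction (-0.9659, -0.2588); cell (4,2); t to first gridline: x 0.7143, y 2.4728 (then +1.0353 / +3.8637)
    (3,2) via x @ 0.7143
    (2,2) via x @ 1.7496
    (2,1) via y @ 2.4728  # hit
  → r_2 = 2.4728
beam 3: φ=90°, α=285°
  direction (0.2588, -0.9659); cell (4,2); t to first gridline: x 1.1977, y 0.6626 (then +3.8637 / +1.0353)
    (4,1) via y @ 0.6626
    (5,1) via x @ 1.1977  # hit
  → r_3 = 1.1977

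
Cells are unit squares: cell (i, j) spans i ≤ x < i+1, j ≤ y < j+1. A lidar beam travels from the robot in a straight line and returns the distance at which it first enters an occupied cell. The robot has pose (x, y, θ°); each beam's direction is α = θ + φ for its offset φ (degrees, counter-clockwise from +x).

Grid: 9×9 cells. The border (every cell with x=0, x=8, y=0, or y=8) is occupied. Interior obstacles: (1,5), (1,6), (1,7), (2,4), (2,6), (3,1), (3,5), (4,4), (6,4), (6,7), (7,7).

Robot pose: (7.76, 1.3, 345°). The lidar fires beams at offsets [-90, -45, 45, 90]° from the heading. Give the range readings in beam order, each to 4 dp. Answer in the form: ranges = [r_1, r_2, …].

ranges = [0.3106, 0.3464, 0.2771, 0.9273]

beam 1: φ=-90°, α=255°
  cosα=-0.2588 sinα=-0.9659 | (7,1) | tMaxX 2.9364 tMaxY 0.3106 | tΔX 3.8637 tΔY 1.0353
    t=0.3106 [y] (7,0) — stop
  → r_1 = 0.3106
beam 2: φ=-45°, α=300°
  cosα=0.5000 sinα=-0.8660 | (7,1) | tMaxX 0.4800 tMaxY 0.3464 | tΔX 2.0000 tΔY 1.1547
    t=0.3464 [y] (7,0) — stop
  → r_2 = 0.3464
beam 3: φ=45°, α=30°
  cosα=0.8660 sinα=0.5000 | (7,1) | tMaxX 0.2771 tMaxY 1.4000 | tΔX 1.1547 tΔY 2.0000
    t=0.2771 [x] (8,1) — stop
  → r_3 = 0.2771
beam 4: φ=90°, α=75°
  cosα=0.2588 sinα=0.9659 | (7,1) | tMaxX 0.9273 tMaxY 0.7247 | tΔX 3.8637 tΔY 1.0353
    t=0.7247 [y] (7,2)
    t=0.9273 [x] (8,2) — stop
  → r_4 = 0.9273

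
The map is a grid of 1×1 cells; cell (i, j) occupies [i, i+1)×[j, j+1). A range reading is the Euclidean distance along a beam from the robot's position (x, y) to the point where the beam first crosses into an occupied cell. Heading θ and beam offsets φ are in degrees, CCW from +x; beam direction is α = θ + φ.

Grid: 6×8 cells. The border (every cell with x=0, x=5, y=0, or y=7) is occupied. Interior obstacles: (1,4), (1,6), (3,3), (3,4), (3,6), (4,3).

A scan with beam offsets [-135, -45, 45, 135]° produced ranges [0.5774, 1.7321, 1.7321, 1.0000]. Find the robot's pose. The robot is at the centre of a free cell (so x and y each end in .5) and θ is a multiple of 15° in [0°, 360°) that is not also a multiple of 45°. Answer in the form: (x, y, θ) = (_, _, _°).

(x, y, θ) = (1.5, 2.5, 345°)

The pose lattice has 18·16 = 288 candidates. Test each by forward raycasting.
  (4.5, 6.5, 300°): beam 1 = 0.5176 ≠ 0.5774 ✗
  (2.5, 2.5, 120°): beam 1 = 2.5882 ≠ 0.5774 ✗
  (3.5, 2.5, 240°): beam 1 = 0.5176 ≠ 0.5774 ✗
  …
  (1.5, 2.5, 345°): r_1=0.5774, r_2=1.7321, r_3=1.7321, r_4=1.0000 — all match ✓
Unique over the lattice → pose = (1.5, 2.5, 345°).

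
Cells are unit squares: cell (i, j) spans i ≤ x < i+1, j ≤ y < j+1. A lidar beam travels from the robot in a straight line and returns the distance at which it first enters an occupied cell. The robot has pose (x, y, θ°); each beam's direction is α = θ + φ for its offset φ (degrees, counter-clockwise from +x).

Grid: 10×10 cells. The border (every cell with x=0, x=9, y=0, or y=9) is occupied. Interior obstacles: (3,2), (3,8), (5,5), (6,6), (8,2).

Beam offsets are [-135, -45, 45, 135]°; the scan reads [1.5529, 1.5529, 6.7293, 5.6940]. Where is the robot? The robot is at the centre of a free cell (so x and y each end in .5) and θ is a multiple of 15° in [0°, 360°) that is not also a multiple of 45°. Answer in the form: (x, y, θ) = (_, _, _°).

(x, y, θ) = (6.5, 2.5, 30°)

The pose lattice has 59·16 = 944 candidates. Test each by forward raycasting.
  (3.5, 4.5, 15°): beam 1 = 4.0415 ≠ 1.5529 ✗
  (4.5, 3.5, 150°): beam 1 = 4.6587 ≠ 1.5529 ✗
  (2.5, 7.5, 120°): beam 1 = 3.6235 ≠ 1.5529 ✗
  (3.5, 6.5, 60°): beam 1 = 5.6940 ≠ 1.5529 ✗
  …
  (6.5, 2.5, 30°): r_1=1.5529, r_2=1.5529, r_3=6.7293, r_4=5.6940 — all match ✓
Only this pose fits every beam.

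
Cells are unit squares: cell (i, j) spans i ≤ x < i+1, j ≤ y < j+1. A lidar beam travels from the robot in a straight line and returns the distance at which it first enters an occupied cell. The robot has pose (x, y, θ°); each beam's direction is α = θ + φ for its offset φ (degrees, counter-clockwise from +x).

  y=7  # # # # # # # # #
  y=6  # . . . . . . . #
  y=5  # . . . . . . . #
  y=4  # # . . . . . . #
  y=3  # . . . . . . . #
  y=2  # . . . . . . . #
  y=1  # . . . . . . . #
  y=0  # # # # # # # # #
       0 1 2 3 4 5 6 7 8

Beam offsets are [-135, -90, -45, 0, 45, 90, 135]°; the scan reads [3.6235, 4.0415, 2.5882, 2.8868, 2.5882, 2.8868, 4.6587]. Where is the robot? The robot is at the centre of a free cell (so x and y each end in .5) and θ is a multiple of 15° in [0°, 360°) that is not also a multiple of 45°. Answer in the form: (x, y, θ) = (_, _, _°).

Enumerate (i+0.5, j+0.5, θ) over the 41 free cells and 16 admissible headings. For each, cast all 7 beams and compare to the given ranges.
  (7.5, 2.5, 240°): beam 1 = 4.6587 ≠ 3.6235 ✗
  (1.5, 2.5, 210°): beam 1 = 1.5529 ≠ 3.6235 ✗
  (4.5, 5.5, 105°): beam 1 = 4.0415 ≠ 3.6235 ✗
  (5.5, 1.5, 120°): beam 1 = 1.9319 ≠ 3.6235 ✗
  …
  (5.5, 4.5, 30°): r_1=3.6235, r_2=4.0415, r_3=2.5882, r_4=2.8868, r_5=2.5882, r_6=2.8868, r_7=4.6587 — all match ✓
No second candidate reproduces the full scan.

(x, y, θ) = (5.5, 4.5, 30°)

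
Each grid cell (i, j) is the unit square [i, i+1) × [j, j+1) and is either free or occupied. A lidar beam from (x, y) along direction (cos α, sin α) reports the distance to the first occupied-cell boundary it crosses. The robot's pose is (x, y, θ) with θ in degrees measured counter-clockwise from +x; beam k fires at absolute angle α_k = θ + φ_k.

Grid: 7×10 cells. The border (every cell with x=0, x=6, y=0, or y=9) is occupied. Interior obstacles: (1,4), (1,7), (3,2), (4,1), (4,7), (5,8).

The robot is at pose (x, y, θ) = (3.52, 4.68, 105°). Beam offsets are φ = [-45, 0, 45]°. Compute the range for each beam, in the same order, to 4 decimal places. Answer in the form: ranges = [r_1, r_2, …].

ranges = [2.6789, 4.4724, 2.9098]

beam 1: φ=-45°, α=60°
  cosα=0.5000 sinα=0.8660 | (3,4) | tMaxX 0.9600 tMaxY 0.3695 | tΔX 2.0000 tΔY 1.1547
    t=0.3695 [y] (3,5)
    t=0.9600 [x] (4,5)
    t=1.5242 [y] (4,6)
    t=2.6789 [y] (4,7) — stop
  → r_1 = 2.6789
beam 2: φ=0°, α=105°
  cosα=-0.2588 sinα=0.9659 | (3,4) | tMaxX 2.0091 tMaxY 0.3313 | tΔX 3.8637 tΔY 1.0353
    t=0.3313 [y] (3,5)
    t=1.3666 [y] (3,6)
    t=2.0091 [x] (2,6)
    t=2.4018 [y] (2,7)
    t=3.4371 [y] (2,8)
    t=4.4724 [y] (2,9) — stop
  → r_2 = 4.4724
beam 3: φ=45°, α=150°
  cosα=-0.8660 sinα=0.5000 | (3,4) | tMaxX 0.6004 tMaxY 0.6400 | tΔX 1.1547 tΔY 2.0000
    t=0.6004 [x] (2,4)
    t=0.6400 [y] (2,5)
    t=1.7551 [x] (1,5)
    t=2.6400 [y] (1,6)
    t=2.9098 [x] (0,6) — stop
  → r_3 = 2.9098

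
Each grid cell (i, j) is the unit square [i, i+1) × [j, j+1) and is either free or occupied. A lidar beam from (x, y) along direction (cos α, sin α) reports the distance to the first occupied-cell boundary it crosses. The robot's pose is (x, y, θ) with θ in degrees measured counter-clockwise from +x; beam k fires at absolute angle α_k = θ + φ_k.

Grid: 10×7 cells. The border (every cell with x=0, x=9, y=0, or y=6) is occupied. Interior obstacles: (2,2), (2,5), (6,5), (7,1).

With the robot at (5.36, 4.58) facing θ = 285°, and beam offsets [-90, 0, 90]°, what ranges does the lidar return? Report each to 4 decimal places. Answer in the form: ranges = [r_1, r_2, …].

beam 1: φ=-90°, α=195°
  cosα=-0.9659 sinα=-0.2588 | (5,4) | tMaxX 0.3727 tMaxY 2.2409 | tΔX 1.0353 tΔY 3.8637
    t=0.3727 [x] (4,4)
    t=1.4080 [x] (3,4)
    t=2.2409 [y] (3,3)
    t=2.4433 [x] (2,3)
    t=3.4785 [x] (1,3)
    t=4.5138 [x] (0,3) — stop
  → r_1 = 4.5138
beam 2: φ=0°, α=285°
  cosα=0.2588 sinα=-0.9659 | (5,4) | tMaxX 2.4728 tMaxY 0.6005 | tΔX 3.8637 tΔY 1.0353
    t=0.6005 [y] (5,3)
    t=1.6357 [y] (5,2)
    t=2.4728 [x] (6,2)
    t=2.6710 [y] (6,1)
    t=3.7063 [y] (6,0) — stop
  → r_2 = 3.7063
beam 3: φ=90°, α=15°
  cosα=0.9659 sinα=0.2588 | (5,4) | tMaxX 0.6626 tMaxY 1.6228 | tΔX 1.0353 tΔY 3.8637
    t=0.6626 [x] (6,4)
    t=1.6228 [y] (6,5) — stop
  → r_3 = 1.6228

ranges = [4.5138, 3.7063, 1.6228]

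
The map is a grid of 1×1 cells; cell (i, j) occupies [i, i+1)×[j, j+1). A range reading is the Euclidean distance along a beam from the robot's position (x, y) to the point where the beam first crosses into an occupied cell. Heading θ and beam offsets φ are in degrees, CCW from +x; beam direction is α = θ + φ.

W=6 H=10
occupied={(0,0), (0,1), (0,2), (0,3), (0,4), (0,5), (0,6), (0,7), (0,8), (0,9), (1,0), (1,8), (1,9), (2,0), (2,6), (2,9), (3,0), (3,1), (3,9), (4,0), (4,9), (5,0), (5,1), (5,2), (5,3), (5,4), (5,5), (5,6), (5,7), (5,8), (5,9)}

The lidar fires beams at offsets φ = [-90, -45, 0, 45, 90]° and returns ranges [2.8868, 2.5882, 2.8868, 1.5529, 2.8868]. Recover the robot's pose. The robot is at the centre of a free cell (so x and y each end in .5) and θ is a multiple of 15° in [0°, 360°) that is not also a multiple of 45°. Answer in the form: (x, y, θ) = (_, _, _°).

Enumerate (i+0.5, j+0.5, θ) over the 29 free cells and 16 admissible headings. For each, cast all 5 beams and compare to the given ranges.
  (4.5, 7.5, 105°): beam 1 = 0.5176 ≠ 2.8868 ✗
  (2.5, 1.5, 195°): beam 1 = 5.7956 ≠ 2.8868 ✗
  (2.5, 4.5, 75°): beam 1 = 2.5882 ≠ 2.8868 ✗
  (2.5, 4.5, 30°): beam 5 = 3.0000 ≠ 2.8868 ✗
  (2.5, 3.5, 60°): beam 3 = 5.0000 ≠ 2.8868 ✗
  …
  (3.5, 3.5, 210°): r_1=2.8868, r_2=2.5882, r_3=2.8868, r_4=1.5529, r_5=2.8868 — all match ✓
Only this pose fits every beam.

(x, y, θ) = (3.5, 3.5, 210°)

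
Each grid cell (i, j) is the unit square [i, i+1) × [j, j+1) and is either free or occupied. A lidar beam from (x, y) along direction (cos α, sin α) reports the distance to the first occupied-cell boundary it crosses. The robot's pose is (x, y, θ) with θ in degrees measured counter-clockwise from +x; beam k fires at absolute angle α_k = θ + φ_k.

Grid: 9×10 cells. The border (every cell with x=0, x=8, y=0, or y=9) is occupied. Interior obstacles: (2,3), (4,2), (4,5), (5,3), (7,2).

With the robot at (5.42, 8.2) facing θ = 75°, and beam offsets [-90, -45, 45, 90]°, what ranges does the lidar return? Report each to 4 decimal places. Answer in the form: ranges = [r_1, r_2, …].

ranges = [2.6710, 1.6000, 0.9238, 3.0910]

beam 1: φ=-90°, α=345°
  dir = (cos 345°, sin 345°) = (0.9659, -0.2588); from cell (5,8)
  next x-line at t=0.6005, next y-line at t=0.7727; Δt_x=1.0353, Δt_y=3.8637
    x: enter (6,8) at t=0.6005
    y: enter (6,7) at t=0.7727
    x: enter (7,7) at t=1.6357
    x: enter (8,7) at t=2.6710 ← occupied
  → r_1 = 2.6710
beam 2: φ=-45°, α=30°
  dir = (cos 30°, sin 30°) = (0.8660, 0.5000); from cell (5,8)
  next x-line at t=0.6697, next y-line at t=1.6000; Δt_x=1.1547, Δt_y=2.0000
    x: enter (6,8) at t=0.6697
    y: enter (6,9) at t=1.6000 ← occupied
  → r_2 = 1.6000
beam 3: φ=45°, α=120°
  dir = (cos 120°, sin 120°) = (-0.5000, 0.8660); from cell (5,8)
  next x-line at t=0.8400, next y-line at t=0.9238; Δt_x=2.0000, Δt_y=1.1547
    x: enter (4,8) at t=0.8400
    y: enter (4,9) at t=0.9238 ← occupied
  → r_3 = 0.9238
beam 4: φ=90°, α=165°
  dir = (cos 165°, sin 165°) = (-0.9659, 0.2588); from cell (5,8)
  next x-line at t=0.4348, next y-line at t=3.0910; Δt_x=1.0353, Δt_y=3.8637
    x: enter (4,8) at t=0.4348
    x: enter (3,8) at t=1.4701
    x: enter (2,8) at t=2.5054
    y: enter (2,9) at t=3.0910 ← occupied
  → r_4 = 3.0910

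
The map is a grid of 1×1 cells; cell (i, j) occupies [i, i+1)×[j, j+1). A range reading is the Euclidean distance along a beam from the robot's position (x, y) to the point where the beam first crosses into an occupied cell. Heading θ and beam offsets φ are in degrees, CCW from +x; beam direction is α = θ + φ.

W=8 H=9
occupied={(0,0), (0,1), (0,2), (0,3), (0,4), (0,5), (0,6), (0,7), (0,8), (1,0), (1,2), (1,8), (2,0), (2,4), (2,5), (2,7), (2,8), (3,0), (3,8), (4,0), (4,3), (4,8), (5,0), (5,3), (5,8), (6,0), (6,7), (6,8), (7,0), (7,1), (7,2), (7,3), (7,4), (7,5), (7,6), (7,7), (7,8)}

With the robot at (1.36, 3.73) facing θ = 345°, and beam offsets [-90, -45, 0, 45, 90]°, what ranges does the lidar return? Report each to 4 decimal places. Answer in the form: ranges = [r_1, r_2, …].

beam 1: φ=-90°, α=255°
  cosα=-0.2588 sinα=-0.9659 | (1,3) | tMaxX 1.3909 tMaxY 0.7558 | tΔX 3.8637 tΔY 1.0353
    t=0.7558 [y] (1,2) — stop
  → r_1 = 0.7558
beam 2: φ=-45°, α=300°
  cosα=0.5000 sinα=-0.8660 | (1,3) | tMaxX 1.2800 tMaxY 0.8429 | tΔX 2.0000 tΔY 1.1547
    t=0.8429 [y] (1,2) — stop
  → r_2 = 0.8429
beam 3: φ=0°, α=345°
  cosα=0.9659 sinα=-0.2588 | (1,3) | tMaxX 0.6626 tMaxY 2.8205 | tΔX 1.0353 tΔY 3.8637
    t=0.6626 [x] (2,3)
    t=1.6979 [x] (3,3)
    t=2.7331 [x] (4,3) — stop
  → r_3 = 2.7331
beam 4: φ=45°, α=30°
  cosα=0.8660 sinα=0.5000 | (1,3) | tMaxX 0.7390 tMaxY 0.5400 | tΔX 1.1547 tΔY 2.0000
    t=0.5400 [y] (1,4)
    t=0.7390 [x] (2,4) — stop
  → r_4 = 0.7390
beam 5: φ=90°, α=75°
  cosα=0.2588 sinα=0.9659 | (1,3) | tMaxX 2.4728 tMaxY 0.2795 | tΔX 3.8637 tΔY 1.0353
    t=0.2795 [y] (1,4)
    t=1.3148 [y] (1,5)
    t=2.3501 [y] (1,6)
    t=2.4728 [x] (2,6)
    t=3.3854 [y] (2,7) — stop
  → r_5 = 3.3854

ranges = [0.7558, 0.8429, 2.7331, 0.7390, 3.3854]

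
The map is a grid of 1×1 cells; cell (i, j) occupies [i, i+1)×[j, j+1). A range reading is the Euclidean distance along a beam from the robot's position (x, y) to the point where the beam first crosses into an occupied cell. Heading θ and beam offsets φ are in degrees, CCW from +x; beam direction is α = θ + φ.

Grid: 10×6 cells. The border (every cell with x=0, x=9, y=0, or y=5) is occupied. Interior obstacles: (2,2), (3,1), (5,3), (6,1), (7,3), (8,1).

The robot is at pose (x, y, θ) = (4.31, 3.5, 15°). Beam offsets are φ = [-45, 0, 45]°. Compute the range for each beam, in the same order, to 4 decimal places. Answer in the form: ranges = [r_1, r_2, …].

ranges = [0.7967, 0.7143, 1.7321]

beam 1: φ=-45°, α=330°
  d=(0.8660,-0.5000)  start (4,3)  tX=0.7967 tY=1.0000  stride 1/|dx|=1.1547 1/|dy|=2.0000
    cross x-line → (5,3), t=0.7967 (wall)
  → r_1 = 0.7967
beam 2: φ=0°, α=15°
  d=(0.9659,0.2588)  start (4,3)  tX=0.7143 tY=1.9319  stride 1/|dx|=1.0353 1/|dy|=3.8637
    cross x-line → (5,3), t=0.7143 (wall)
  → r_2 = 0.7143
beam 3: φ=45°, α=60°
  d=(0.5000,0.8660)  start (4,3)  tX=1.3800 tY=0.5774  stride 1/|dx|=2.0000 1/|dy|=1.1547
    cross y-line → (4,4), t=0.5774
    cross x-line → (5,4), t=1.3800
    cross y-line → (5,5), t=1.7321 (wall)
  → r_3 = 1.7321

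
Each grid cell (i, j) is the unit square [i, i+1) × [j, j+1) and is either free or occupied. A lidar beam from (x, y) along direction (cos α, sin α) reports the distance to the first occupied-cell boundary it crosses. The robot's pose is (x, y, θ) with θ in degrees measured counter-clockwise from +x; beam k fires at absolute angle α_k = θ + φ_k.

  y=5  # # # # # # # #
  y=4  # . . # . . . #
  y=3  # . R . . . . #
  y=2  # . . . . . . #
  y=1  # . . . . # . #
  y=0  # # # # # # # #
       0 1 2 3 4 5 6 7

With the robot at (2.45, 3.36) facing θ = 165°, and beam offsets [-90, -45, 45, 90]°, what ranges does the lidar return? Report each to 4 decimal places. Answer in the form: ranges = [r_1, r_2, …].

beam 1: φ=-90°, α=75°
  d=(0.2588,0.9659)  start (2,3)  tX=2.1250 tY=0.6626  stride 1/|dx|=3.8637 1/|dy|=1.0353
    cross y-line → (2,4), t=0.6626
    cross y-line → (2,5), t=1.6979 (wall)
  → r_1 = 1.6979
beam 2: φ=-45°, α=120°
  d=(-0.5000,0.8660)  start (2,3)  tX=0.9000 tY=0.7390  stride 1/|dx|=2.0000 1/|dy|=1.1547
    cross y-line → (2,4), t=0.7390
    cross x-line → (1,4), t=0.9000
    cross y-line → (1,5), t=1.8937 (wall)
  → r_2 = 1.8937
beam 3: φ=45°, α=210°
  d=(-0.8660,-0.5000)  start (2,3)  tX=0.5196 tY=0.7200  stride 1/|dx|=1.1547 1/|dy|=2.0000
    cross x-line → (1,3), t=0.5196
    cross y-line → (1,2), t=0.7200
    cross x-line → (0,2), t=1.6743 (wall)
  → r_3 = 1.6743
beam 4: φ=90°, α=255°
  d=(-0.2588,-0.9659)  start (2,3)  tX=1.7387 tY=0.3727  stride 1/|dx|=3.8637 1/|dy|=1.0353
    cross y-line → (2,2), t=0.3727
    cross y-line → (2,1), t=1.4080
    cross x-line → (1,1), t=1.7387
    cross y-line → (1,0), t=2.4433 (wall)
  → r_4 = 2.4433

ranges = [1.6979, 1.8937, 1.6743, 2.4433]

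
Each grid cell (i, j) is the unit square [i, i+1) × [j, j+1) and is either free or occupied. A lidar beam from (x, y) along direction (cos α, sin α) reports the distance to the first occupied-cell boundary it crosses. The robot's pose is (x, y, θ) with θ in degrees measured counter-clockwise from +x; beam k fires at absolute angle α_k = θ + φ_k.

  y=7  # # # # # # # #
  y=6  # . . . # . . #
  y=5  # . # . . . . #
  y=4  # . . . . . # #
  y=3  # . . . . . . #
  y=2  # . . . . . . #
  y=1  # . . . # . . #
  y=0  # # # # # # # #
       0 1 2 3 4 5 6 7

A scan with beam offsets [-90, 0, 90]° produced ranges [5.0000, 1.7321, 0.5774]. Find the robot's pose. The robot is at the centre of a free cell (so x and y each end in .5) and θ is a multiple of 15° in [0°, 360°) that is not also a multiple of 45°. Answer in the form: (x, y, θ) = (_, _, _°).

The pose lattice has 32·16 = 512 candidates. Test each by forward raycasting.
  (5.5, 5.5, 300°): beam 1 = 5.1962 ≠ 5.0000 ✗
  (3.5, 2.5, 60°): beam 1 = 1.0000 ≠ 5.0000 ✗
  (3.5, 5.5, 30°): beam 1 = 5.1962 ≠ 5.0000 ✗
  (2.5, 4.5, 105°): beam 1 = 4.6587 ≠ 5.0000 ✗
  …
  (6.5, 2.5, 240°): r_1=5.0000, r_2=1.7321, r_3=0.5774 — all match ✓
Only this pose fits every beam.

(x, y, θ) = (6.5, 2.5, 240°)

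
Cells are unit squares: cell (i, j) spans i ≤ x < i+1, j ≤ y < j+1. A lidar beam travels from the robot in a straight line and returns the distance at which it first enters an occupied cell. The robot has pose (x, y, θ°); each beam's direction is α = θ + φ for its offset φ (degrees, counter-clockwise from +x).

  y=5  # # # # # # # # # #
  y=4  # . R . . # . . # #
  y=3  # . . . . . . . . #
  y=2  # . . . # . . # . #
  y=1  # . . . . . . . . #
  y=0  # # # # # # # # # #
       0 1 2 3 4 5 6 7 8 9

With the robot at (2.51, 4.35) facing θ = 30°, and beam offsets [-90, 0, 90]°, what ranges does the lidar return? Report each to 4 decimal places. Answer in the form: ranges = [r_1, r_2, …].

beam 1: φ=-90°, α=300°
  direction (0.5000, -0.8660); cell (2,4); t to first gridline: x 0.9800, y 0.4041 (then +2.0000 / +1.1547)
    (2,3) via y @ 0.4041
    (3,3) via x @ 0.9800
    (3,2) via y @ 1.5588
    (3,1) via y @ 2.7135
    (4,1) via x @ 2.9800
    (4,0) via y @ 3.8682  # hit
  → r_1 = 3.8682
beam 2: φ=0°, α=30°
  direction (0.8660, 0.5000); cell (2,4); t to first gridline: x 0.5658, y 1.3000 (then +1.1547 / +2.0000)
    (3,4) via x @ 0.5658
    (3,5) via y @ 1.3000  # hit
  → r_2 = 1.3000
beam 3: φ=90°, α=120°
  direction (-0.5000, 0.8660); cell (2,4); t to first gridline: x 1.0200, y 0.7506 (then +2.0000 / +1.1547)
    (2,5) via y @ 0.7506  # hit
  → r_3 = 0.7506

ranges = [3.8682, 1.3000, 0.7506]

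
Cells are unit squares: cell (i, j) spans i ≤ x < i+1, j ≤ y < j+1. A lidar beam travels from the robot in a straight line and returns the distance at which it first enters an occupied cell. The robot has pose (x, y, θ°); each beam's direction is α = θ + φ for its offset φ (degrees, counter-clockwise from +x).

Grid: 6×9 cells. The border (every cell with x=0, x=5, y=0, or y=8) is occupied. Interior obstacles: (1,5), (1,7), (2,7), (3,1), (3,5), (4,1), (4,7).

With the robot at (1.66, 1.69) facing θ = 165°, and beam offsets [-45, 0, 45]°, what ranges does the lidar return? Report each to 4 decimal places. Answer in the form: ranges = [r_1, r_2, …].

ranges = [1.3200, 0.6833, 0.7621]

beam 1: φ=-45°, α=120°
  d=(-0.5000,0.8660)  start (1,1)  tX=1.3200 tY=0.3580  stride 1/|dx|=2.0000 1/|dy|=1.1547
    cross y-line → (1,2), t=0.3580
    cross x-line → (0,2), t=1.3200 (wall)
  → r_1 = 1.3200
beam 2: φ=0°, α=165°
  d=(-0.9659,0.2588)  start (1,1)  tX=0.6833 tY=1.1977  stride 1/|dx|=1.0353 1/|dy|=3.8637
    cross x-line → (0,1), t=0.6833 (wall)
  → r_2 = 0.6833
beam 3: φ=45°, α=210°
  d=(-0.8660,-0.5000)  start (1,1)  tX=0.7621 tY=1.3800  stride 1/|dx|=1.1547 1/|dy|=2.0000
    cross x-line → (0,1), t=0.7621 (wall)
  → r_3 = 0.7621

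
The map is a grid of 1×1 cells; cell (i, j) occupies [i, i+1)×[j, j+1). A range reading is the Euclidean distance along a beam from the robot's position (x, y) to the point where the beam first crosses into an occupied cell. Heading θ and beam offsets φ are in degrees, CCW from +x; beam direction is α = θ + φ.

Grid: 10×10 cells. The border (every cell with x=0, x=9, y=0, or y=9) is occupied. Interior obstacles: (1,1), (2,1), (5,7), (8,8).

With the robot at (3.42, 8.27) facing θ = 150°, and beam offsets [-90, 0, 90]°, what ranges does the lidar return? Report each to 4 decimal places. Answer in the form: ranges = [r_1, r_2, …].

ranges = [0.8429, 1.4600, 4.8400]

beam 1: φ=-90°, α=60°
  cosα=0.5000 sinα=0.8660 | (3,8) | tMaxX 1.1600 tMaxY 0.8429 | tΔX 2.0000 tΔY 1.1547
    t=0.8429 [y] (3,9) — stop
  → r_1 = 0.8429
beam 2: φ=0°, α=150°
  cosα=-0.8660 sinα=0.5000 | (3,8) | tMaxX 0.4850 tMaxY 1.4600 | tΔX 1.1547 tΔY 2.0000
    t=0.4850 [x] (2,8)
    t=1.4600 [y] (2,9) — stop
  → r_2 = 1.4600
beam 3: φ=90°, α=240°
  cosα=-0.5000 sinα=-0.8660 | (3,8) | tMaxX 0.8400 tMaxY 0.3118 | tΔX 2.0000 tΔY 1.1547
    t=0.3118 [y] (3,7)
    t=0.8400 [x] (2,7)
    t=1.4665 [y] (2,6)
    t=2.6212 [y] (2,5)
    t=2.8400 [x] (1,5)
    t=3.7759 [y] (1,4)
    t=4.8400 [x] (0,4) — stop
  → r_3 = 4.8400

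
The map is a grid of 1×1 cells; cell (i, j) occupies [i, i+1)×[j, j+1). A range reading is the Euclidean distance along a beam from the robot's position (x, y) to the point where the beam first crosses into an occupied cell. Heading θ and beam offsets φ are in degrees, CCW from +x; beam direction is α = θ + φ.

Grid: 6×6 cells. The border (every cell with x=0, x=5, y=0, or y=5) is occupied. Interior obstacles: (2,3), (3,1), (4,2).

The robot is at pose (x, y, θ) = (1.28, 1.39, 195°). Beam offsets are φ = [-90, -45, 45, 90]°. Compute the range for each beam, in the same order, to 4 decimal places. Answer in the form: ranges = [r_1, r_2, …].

beam 1: φ=-90°, α=105°
  d=(-0.2588,0.9659)  start (1,1)  tX=1.0818 tY=0.6315  stride 1/|dx|=3.8637 1/|dy|=1.0353
    cross y-line → (1,2), t=0.6315
    cross x-line → (0,2), t=1.0818 (wall)
  → r_1 = 1.0818
beam 2: φ=-45°, α=150°
  d=(-0.8660,0.5000)  start (1,1)  tX=0.3233 tY=1.2200  stride 1/|dx|=1.1547 1/|dy|=2.0000
    cross x-line → (0,1), t=0.3233 (wall)
  → r_2 = 0.3233
beam 3: φ=45°, α=240°
  d=(-0.5000,-0.8660)  start (1,1)  tX=0.5600 tY=0.4503  stride 1/|dx|=2.0000 1/|dy|=1.1547
    cross y-line → (1,0), t=0.4503 (wall)
  → r_3 = 0.4503
beam 4: φ=90°, α=285°
  d=(0.2588,-0.9659)  start (1,1)  tX=2.7819 tY=0.4038  stride 1/|dx|=3.8637 1/|dy|=1.0353
    cross y-line → (1,0), t=0.4038 (wall)
  → r_4 = 0.4038

ranges = [1.0818, 0.3233, 0.4503, 0.4038]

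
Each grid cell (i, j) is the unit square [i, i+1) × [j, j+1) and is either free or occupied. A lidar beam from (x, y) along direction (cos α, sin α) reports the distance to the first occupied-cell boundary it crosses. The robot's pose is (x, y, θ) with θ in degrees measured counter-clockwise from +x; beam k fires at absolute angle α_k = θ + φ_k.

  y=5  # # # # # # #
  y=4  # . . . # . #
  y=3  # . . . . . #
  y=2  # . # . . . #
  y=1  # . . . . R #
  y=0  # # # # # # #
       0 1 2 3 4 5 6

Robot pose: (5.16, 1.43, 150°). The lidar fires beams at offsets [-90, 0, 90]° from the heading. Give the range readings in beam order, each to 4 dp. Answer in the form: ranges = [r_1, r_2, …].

ranges = [1.6800, 2.4942, 0.4965]

beam 1: φ=-90°, α=60°
  d=(0.5000,0.8660)  start (5,1)  tX=1.6800 tY=0.6582  stride 1/|dx|=2.0000 1/|dy|=1.1547
    cross y-line → (5,2), t=0.6582
    cross x-line → (6,2), t=1.6800 (wall)
  → r_1 = 1.6800
beam 2: φ=0°, α=150°
  d=(-0.8660,0.5000)  start (5,1)  tX=0.1848 tY=1.1400  stride 1/|dx|=1.1547 1/|dy|=2.0000
    cross x-line → (4,1), t=0.1848
    cross y-line → (4,2), t=1.1400
    cross x-line → (3,2), t=1.3395
    cross x-line → (2,2), t=2.4942 (wall)
  → r_2 = 2.4942
beam 3: φ=90°, α=240°
  d=(-0.5000,-0.8660)  start (5,1)  tX=0.3200 tY=0.4965  stride 1/|dx|=2.0000 1/|dy|=1.1547
    cross x-line → (4,1), t=0.3200
    cross y-line → (4,0), t=0.4965 (wall)
  → r_3 = 0.4965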